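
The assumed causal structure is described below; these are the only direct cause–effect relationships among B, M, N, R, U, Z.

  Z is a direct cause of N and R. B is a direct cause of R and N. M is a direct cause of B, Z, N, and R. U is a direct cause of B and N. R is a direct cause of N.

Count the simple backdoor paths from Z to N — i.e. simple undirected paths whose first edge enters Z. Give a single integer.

7

A backdoor path from Z to N is any simple undirected path whose first edge points into Z (i.e. leaves Z via a parent).
Parents of Z: {M}.
Enumerating:
  P1: Z <- M -> B <- U -> N
  P2: Z <- M -> B -> R -> N
  P3: Z <- M -> B -> N
  P4: Z <- M -> R <- B <- U -> N
  P5: Z <- M -> R <- B -> N
  P6: Z <- M -> R -> N
  P7: Z <- M -> N
That exhausts the simple backdoor paths. Count: 7.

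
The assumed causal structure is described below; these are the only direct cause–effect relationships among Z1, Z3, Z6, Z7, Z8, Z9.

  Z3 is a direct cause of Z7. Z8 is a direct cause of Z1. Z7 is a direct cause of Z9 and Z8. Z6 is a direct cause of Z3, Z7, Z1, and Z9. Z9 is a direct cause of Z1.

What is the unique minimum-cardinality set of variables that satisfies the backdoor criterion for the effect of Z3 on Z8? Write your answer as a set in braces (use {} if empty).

Variables eligible for adjustment (non-descendants of Z3, excluding Z3 and Z8): {Z6}.
Backdoor paths from Z3 to Z8:
  P1: Z3 <- Z6 -> Z7 -> Z9 -> Z1 <- Z8
  P2: Z3 <- Z6 -> Z7 -> Z8
  P3: Z3 <- Z6 -> Z9 <- Z7 -> Z8
  P4: Z3 <- Z6 -> Z9 -> Z1 <- Z8
  P5: Z3 <- Z6 -> Z1 <- Z9 <- Z7 -> Z8
  P6: Z3 <- Z6 -> Z1 <- Z8
The empty set is not sufficient: P2 (Z3 <- Z6 -> Z7 -> Z8) has no collider blocking it and no conditioned non-collider, so it is open.
Try {Z6}:
  P1: blocked at fork node Z6 ∈ conditioning set.
  P2: blocked at fork node Z6 ∈ conditioning set.
  P3: blocked at fork node Z6 ∈ conditioning set.
  P4: blocked at fork node Z6 ∈ conditioning set.
  P5: blocked at fork node Z6 ∈ conditioning set.
  P6: blocked at fork node Z6 ∈ conditioning set.
{Z6} contains no descendant of Z3 and blocks every backdoor path.
{Z6} is the unique smallest valid adjustment set.

{Z6}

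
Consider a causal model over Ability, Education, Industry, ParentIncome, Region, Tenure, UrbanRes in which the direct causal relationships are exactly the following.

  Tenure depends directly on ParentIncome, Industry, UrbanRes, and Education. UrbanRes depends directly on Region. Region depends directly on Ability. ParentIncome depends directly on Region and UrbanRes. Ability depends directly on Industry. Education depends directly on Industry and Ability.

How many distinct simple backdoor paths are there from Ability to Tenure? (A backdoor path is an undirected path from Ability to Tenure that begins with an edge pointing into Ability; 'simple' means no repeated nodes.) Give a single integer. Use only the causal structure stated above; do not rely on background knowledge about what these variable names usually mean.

A backdoor path from Ability to Tenure is any simple undirected path whose first edge points into Ability (i.e. leaves Ability via a parent).
Parents of Ability: {Industry}.
Enumerating:
  P1: Ability <- Industry -> Education -> Tenure
  P2: Ability <- Industry -> Tenure
That exhausts the simple backdoor paths. Count: 2.

2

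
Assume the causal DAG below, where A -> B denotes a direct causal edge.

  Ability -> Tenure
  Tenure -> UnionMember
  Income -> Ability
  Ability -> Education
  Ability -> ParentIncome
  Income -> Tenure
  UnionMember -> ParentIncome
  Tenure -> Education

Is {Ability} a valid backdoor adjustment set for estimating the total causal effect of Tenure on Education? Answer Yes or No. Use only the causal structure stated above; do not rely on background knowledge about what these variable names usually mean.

Yes

Backdoor paths from Tenure to Education (paths whose first edge points into Tenure):
  P1: Tenure <- Income -> Ability -> Education
  P2: Tenure <- Ability -> Education
Condition 1 (no descendant of Tenure in the set): holds — descendants of Tenure are {Education, ParentIncome, UnionMember}; none are in {Ability}.
Condition 2 (every backdoor path blocked by {Ability}):
  P1: blocked at chain node Ability ∈ conditioning set.
  P2: blocked at fork node Ability ∈ conditioning set.
{Ability} satisfies the backdoor criterion.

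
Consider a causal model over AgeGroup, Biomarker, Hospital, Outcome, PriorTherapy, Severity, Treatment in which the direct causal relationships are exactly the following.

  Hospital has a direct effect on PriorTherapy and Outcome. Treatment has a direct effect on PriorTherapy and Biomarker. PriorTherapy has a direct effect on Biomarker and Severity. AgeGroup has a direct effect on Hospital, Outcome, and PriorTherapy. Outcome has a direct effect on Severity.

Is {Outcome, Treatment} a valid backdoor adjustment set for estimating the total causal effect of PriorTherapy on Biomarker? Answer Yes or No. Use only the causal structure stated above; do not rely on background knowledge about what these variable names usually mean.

Backdoor paths from PriorTherapy to Biomarker (paths whose first edge points into PriorTherapy):
  P1: PriorTherapy <- Treatment -> Biomarker
Condition 1 (no descendant of PriorTherapy in the set): holds — descendants of PriorTherapy are {Biomarker, Severity}; none are in {Outcome, Treatment}.
Condition 2 (every backdoor path blocked by {Outcome, Treatment}):
  P1: blocked at fork node Treatment ∈ conditioning set.
{Outcome, Treatment} satisfies the backdoor criterion.

Yes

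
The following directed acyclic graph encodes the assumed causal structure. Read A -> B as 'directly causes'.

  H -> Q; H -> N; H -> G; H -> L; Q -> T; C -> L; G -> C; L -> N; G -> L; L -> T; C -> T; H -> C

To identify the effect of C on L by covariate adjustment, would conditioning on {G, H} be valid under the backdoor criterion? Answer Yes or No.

Backdoor paths from C to L (paths whose first edge points into C):
  P1: C <- H -> G -> L
  P2: C <- H -> Q -> T <- L
  P3: C <- H -> L
  P4: C <- H -> N <- L
  P5: C <- G <- H -> Q -> T <- L
  P6: C <- G <- H -> L
  P7: C <- G <- H -> N <- L
  P8: C <- G -> L
Condition 1 (no descendant of C in the set): holds — descendants of C are {L, N, T}; none are in {G, H}.
Condition 2 (every backdoor path blocked by {G, H}):
  P1: blocked at fork node H ∈ conditioning set.
  P2: blocked at fork node H ∈ conditioning set.
  P3: blocked at fork node H ∈ conditioning set.
  P4: blocked at fork node H ∈ conditioning set.
  P5: blocked at chain node G ∈ conditioning set.
  P6: blocked at chain node G ∈ conditioning set.
  P7: blocked at chain node G ∈ conditioning set.
  P8: blocked at fork node G ∈ conditioning set.
{G, H} satisfies the backdoor criterion.

Yes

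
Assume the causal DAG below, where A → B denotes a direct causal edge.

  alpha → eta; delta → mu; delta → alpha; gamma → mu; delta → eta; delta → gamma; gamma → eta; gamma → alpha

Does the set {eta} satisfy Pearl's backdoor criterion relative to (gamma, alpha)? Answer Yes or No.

No

Backdoor paths from gamma to alpha (paths whose first edge points into gamma):
  P1: gamma <- delta -> alpha
  P2: gamma <- delta -> eta <- alpha
Condition 1 (no descendant of gamma in the set): FAILS — eta is a descendant of gamma.
Condition 2 (every backdoor path blocked by {eta}):
  P1: open — no interior node is in the conditioning set.
  P2: open — collider(s) eta are conditioned on (or have a conditioned descendant) and no non-collider on the path is in the set.
{eta} does not satisfy the backdoor criterion.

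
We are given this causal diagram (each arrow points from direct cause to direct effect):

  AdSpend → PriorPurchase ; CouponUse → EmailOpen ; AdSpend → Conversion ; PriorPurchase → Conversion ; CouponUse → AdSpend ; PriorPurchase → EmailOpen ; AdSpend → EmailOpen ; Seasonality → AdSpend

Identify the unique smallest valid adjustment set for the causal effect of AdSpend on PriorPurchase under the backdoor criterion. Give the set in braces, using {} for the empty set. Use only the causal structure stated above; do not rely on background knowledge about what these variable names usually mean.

{}

Variables eligible for adjustment (non-descendants of AdSpend, excluding AdSpend and PriorPurchase): {CouponUse, Seasonality}.
Backdoor paths from AdSpend to PriorPurchase:
  P1: AdSpend <- CouponUse -> EmailOpen <- PriorPurchase
Each backdoor path contains an unconditioned collider, so every path is already blocked with the empty conditioning set:
  P1: blocked at collider EmailOpen (neither it nor any descendant is in the conditioning set).
The empty set is therefore the unique smallest valid set.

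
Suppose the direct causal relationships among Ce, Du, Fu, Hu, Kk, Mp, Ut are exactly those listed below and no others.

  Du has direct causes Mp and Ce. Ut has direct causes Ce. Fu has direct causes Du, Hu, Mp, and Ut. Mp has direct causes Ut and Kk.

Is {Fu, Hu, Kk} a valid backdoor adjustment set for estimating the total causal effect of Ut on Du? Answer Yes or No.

No

Backdoor paths from Ut to Du (paths whose first edge points into Ut):
  P1: Ut <- Ce -> Du
Condition 1 (no descendant of Ut in the set): FAILS — Fu is a descendant of Ut.
Condition 2 (every backdoor path blocked by {Fu, Hu, Kk}):
  P1: open — no interior node is in the conditioning set.
{Fu, Hu, Kk} does not satisfy the backdoor criterion.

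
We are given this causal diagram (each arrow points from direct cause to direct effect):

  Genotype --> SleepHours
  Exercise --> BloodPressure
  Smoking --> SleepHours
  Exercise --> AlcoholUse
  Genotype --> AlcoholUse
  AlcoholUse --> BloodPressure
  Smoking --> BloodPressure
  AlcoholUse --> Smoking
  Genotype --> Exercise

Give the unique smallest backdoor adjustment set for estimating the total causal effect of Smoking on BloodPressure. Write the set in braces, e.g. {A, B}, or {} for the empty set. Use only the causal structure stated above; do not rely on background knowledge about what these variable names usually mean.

Variables eligible for adjustment (non-descendants of Smoking, excluding Smoking and BloodPressure): {AlcoholUse, Exercise, Genotype}.
Backdoor paths from Smoking to BloodPressure:
  P1: Smoking <- AlcoholUse <- Genotype -> Exercise -> BloodPressure
  P2: Smoking <- AlcoholUse <- Exercise -> BloodPressure
  P3: Smoking <- AlcoholUse -> BloodPressure
The empty set is not sufficient: P1 (Smoking <- AlcoholUse <- Genotype -> Exercise -> BloodPressure) has no collider blocking it and no conditioned non-collider, so it is open.
Try {AlcoholUse}:
  P1: blocked at chain node AlcoholUse ∈ conditioning set.
  P2: blocked at chain node AlcoholUse ∈ conditioning set.
  P3: blocked at fork node AlcoholUse ∈ conditioning set.
{AlcoholUse} contains no descendant of Smoking and blocks every backdoor path.
No other singleton works — e.g. {Genotype} leaves P2 open — so {AlcoholUse} is the unique smallest valid adjustment set.

{AlcoholUse}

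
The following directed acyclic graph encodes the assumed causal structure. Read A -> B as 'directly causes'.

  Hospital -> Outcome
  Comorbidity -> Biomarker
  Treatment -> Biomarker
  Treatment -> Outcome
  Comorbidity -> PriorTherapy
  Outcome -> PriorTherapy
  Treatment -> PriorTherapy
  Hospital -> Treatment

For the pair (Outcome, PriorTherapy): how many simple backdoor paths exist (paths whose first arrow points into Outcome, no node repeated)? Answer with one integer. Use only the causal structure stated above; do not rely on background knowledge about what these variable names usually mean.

4

A backdoor path from Outcome to PriorTherapy is any simple undirected path whose first edge points into Outcome (i.e. leaves Outcome via a parent).
Parents of Outcome: {Hospital, Treatment}.
Enumerating:
  P1: Outcome <- Hospital -> Treatment -> Biomarker <- Comorbidity -> PriorTherapy
  P2: Outcome <- Hospital -> Treatment -> PriorTherapy
  P3: Outcome <- Treatment -> Biomarker <- Comorbidity -> PriorTherapy
  P4: Outcome <- Treatment -> PriorTherapy
That exhausts the simple backdoor paths. Count: 4.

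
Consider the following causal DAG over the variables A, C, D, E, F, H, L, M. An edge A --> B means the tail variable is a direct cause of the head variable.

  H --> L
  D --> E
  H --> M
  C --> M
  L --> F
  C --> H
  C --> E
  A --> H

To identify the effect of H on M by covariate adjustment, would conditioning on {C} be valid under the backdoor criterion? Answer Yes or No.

Backdoor paths from H to M (paths whose first edge points into H):
  P1: H <- C -> M
Condition 1 (no descendant of H in the set): holds — descendants of H are {F, L, M}; none are in {C}.
Condition 2 (every backdoor path blocked by {C}):
  P1: blocked at fork node C ∈ conditioning set.
{C} satisfies the backdoor criterion.

Yes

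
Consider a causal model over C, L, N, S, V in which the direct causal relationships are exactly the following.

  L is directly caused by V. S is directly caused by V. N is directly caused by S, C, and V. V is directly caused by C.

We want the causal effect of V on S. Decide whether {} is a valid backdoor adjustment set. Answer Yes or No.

Backdoor paths from V to S (paths whose first edge points into V):
  P1: V <- C -> N <- S
Condition 1 (no descendant of V in the set): holds — descendants of V are {L, N, S}; none are in {}.
Condition 2 (every backdoor path blocked by {}):
  P1: blocked at collider N (neither it nor any descendant is in the conditioning set).
{} satisfies the backdoor criterion.

Yes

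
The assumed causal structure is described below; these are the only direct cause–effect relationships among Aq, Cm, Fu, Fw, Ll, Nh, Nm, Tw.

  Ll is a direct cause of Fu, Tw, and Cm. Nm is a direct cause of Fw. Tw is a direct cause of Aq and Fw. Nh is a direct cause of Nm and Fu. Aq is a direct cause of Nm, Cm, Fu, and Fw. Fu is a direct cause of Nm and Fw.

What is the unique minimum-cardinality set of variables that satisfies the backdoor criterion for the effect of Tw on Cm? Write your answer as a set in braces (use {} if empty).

Variables eligible for adjustment (non-descendants of Tw, excluding Tw and Cm): {Ll, Nh}.
Backdoor paths from Tw to Cm:
  P1: Tw <- Ll -> Cm
  P2: Tw <- Ll -> Fu <- Nh -> Nm <- Aq -> Cm
  P3: Tw <- Ll -> Fu <- Nh -> Nm -> Fw <- Aq -> Cm
  P4: Tw <- Ll -> Fu <- Aq -> Cm
  P5: Tw <- Ll -> Fu -> Nm <- Aq -> Cm
  P6: Tw <- Ll -> Fu -> Nm -> Fw <- Aq -> Cm
  P7: Tw <- Ll -> Fu -> Fw <- Aq -> Cm
  P8: Tw <- Ll -> Fu -> Fw <- Nm <- Aq -> Cm
The empty set is not sufficient: P1 (Tw <- Ll -> Cm) has no collider blocking it and no conditioned non-collider, so it is open.
Try {Ll}:
  P1: blocked at fork node Ll ∈ conditioning set.
  P2: blocked at fork node Ll ∈ conditioning set.
  P3: blocked at fork node Ll ∈ conditioning set.
  P4: blocked at fork node Ll ∈ conditioning set.
  P5: blocked at fork node Ll ∈ conditioning set.
  P6: blocked at fork node Ll ∈ conditioning set.
  P7: blocked at fork node Ll ∈ conditioning set.
  P8: blocked at fork node Ll ∈ conditioning set.
{Ll} contains no descendant of Tw and blocks every backdoor path.
No other singleton works — e.g. {Nh} leaves P1 open — so {Ll} is the unique smallest valid adjustment set.

{Ll}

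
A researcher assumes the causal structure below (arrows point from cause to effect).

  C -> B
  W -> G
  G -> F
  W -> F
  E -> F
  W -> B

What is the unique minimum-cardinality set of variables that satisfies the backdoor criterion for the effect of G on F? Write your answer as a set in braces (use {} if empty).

{W}

Variables eligible for adjustment (non-descendants of G, excluding G and F): {B, C, E, W}.
Backdoor paths from G to F:
  P1: G <- W -> F
The empty set is not sufficient: P1 (G <- W -> F) has no collider blocking it and no conditioned non-collider, so it is open.
Try {W}:
  P1: blocked at fork node W ∈ conditioning set.
{W} contains no descendant of G and blocks every backdoor path.
No other singleton works — e.g. {C} leaves P1 open — so {W} is the unique smallest valid adjustment set.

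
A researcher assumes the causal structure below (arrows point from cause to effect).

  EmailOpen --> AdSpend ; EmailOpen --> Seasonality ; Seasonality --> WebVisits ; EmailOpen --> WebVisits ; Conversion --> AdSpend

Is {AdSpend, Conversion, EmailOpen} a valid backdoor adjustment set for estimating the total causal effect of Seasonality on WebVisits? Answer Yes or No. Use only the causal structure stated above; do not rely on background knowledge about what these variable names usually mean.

Backdoor paths from Seasonality to WebVisits (paths whose first edge points into Seasonality):
  P1: Seasonality <- EmailOpen -> WebVisits
Condition 1 (no descendant of Seasonality in the set): holds — descendants of Seasonality are {WebVisits}; none are in {AdSpend, Conversion, EmailOpen}.
Condition 2 (every backdoor path blocked by {AdSpend, Conversion, EmailOpen}):
  P1: blocked at fork node EmailOpen ∈ conditioning set.
{AdSpend, Conversion, EmailOpen} satisfies the backdoor criterion.

Yes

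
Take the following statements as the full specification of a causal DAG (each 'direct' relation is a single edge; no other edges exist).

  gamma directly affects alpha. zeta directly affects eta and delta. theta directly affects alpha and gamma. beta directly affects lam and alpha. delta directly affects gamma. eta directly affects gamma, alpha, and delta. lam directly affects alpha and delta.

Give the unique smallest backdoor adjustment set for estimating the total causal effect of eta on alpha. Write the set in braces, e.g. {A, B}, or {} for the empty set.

Variables eligible for adjustment (non-descendants of eta, excluding eta and alpha): {beta, lam, theta, zeta}.
Backdoor paths from eta to alpha:
  P1: eta <- zeta -> delta <- lam <- beta -> alpha
  P2: eta <- zeta -> delta <- lam -> alpha
  P3: eta <- zeta -> delta -> gamma <- theta -> alpha
  P4: eta <- zeta -> delta -> gamma -> alpha
The empty set is not sufficient: P4 (eta <- zeta -> delta -> gamma -> alpha) has no collider blocking it and no conditioned non-collider, so it is open.
Try {zeta}:
  P1: blocked at fork node zeta ∈ conditioning set.
  P2: blocked at fork node zeta ∈ conditioning set.
  P3: blocked at fork node zeta ∈ conditioning set.
  P4: blocked at fork node zeta ∈ conditioning set.
{zeta} contains no descendant of eta and blocks every backdoor path.
No other singleton works — e.g. {beta} leaves P4 open — so {zeta} is the unique smallest valid adjustment set.

{zeta}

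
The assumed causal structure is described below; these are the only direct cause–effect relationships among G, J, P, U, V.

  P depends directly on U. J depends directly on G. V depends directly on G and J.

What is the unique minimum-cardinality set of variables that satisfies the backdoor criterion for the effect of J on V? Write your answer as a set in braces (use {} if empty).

Variables eligible for adjustment (non-descendants of J, excluding J and V): {G, P, U}.
Backdoor paths from J to V:
  P1: J <- G -> V
The empty set is not sufficient: P1 (J <- G -> V) has no collider blocking it and no conditioned non-collider, so it is open.
Try {G}:
  P1: blocked at fork node G ∈ conditioning set.
{G} contains no descendant of J and blocks every backdoor path.
No other singleton works — e.g. {U} leaves P1 open — so {G} is the unique smallest valid adjustment set.

{G}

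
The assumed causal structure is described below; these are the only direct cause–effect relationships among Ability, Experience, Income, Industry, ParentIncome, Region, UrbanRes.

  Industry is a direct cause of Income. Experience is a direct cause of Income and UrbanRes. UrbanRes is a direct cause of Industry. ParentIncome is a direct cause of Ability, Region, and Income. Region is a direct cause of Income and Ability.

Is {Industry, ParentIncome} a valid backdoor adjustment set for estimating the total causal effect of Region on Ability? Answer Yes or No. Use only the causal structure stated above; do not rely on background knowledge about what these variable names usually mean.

Yes

Backdoor paths from Region to Ability (paths whose first edge points into Region):
  P1: Region <- ParentIncome -> Ability
Condition 1 (no descendant of Region in the set): holds — descendants of Region are {Ability, Income}; none are in {Industry, ParentIncome}.
Condition 2 (every backdoor path blocked by {Industry, ParentIncome}):
  P1: blocked at fork node ParentIncome ∈ conditioning set.
{Industry, ParentIncome} satisfies the backdoor criterion.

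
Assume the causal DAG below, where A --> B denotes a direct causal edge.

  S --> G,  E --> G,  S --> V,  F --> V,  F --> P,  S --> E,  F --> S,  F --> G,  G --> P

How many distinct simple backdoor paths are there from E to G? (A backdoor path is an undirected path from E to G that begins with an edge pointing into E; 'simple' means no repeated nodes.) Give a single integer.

A backdoor path from E to G is any simple undirected path whose first edge points into E (i.e. leaves E via a parent).
Parents of E: {S}.
Enumerating:
  P1: E <- S <- F -> G
  P2: E <- S <- F -> P <- G
  P3: E <- S -> V <- F -> G
  P4: E <- S -> V <- F -> P <- G
  P5: E <- S -> G
That exhausts the simple backdoor paths. Count: 5.

5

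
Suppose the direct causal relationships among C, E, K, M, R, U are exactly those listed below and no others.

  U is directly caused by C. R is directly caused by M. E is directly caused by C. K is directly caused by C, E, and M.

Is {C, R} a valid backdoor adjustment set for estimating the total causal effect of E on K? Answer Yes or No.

Yes

Backdoor paths from E to K (paths whose first edge points into E):
  P1: E <- C -> K
Condition 1 (no descendant of E in the set): holds — descendants of E are {K}; none are in {C, R}.
Condition 2 (every backdoor path blocked by {C, R}):
  P1: blocked at fork node C ∈ conditioning set.
{C, R} satisfies the backdoor criterion.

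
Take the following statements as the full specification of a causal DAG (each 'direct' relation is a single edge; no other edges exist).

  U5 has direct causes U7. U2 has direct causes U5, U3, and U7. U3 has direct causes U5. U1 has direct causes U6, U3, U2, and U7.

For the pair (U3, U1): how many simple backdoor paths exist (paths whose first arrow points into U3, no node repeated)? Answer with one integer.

4

A backdoor path from U3 to U1 is any simple undirected path whose first edge points into U3 (i.e. leaves U3 via a parent).
Parents of U3: {U5}.
Enumerating:
  P1: U3 <- U5 <- U7 -> U2 -> U1
  P2: U3 <- U5 <- U7 -> U1
  P3: U3 <- U5 -> U2 <- U7 -> U1
  P4: U3 <- U5 -> U2 -> U1
That exhausts the simple backdoor paths. Count: 4.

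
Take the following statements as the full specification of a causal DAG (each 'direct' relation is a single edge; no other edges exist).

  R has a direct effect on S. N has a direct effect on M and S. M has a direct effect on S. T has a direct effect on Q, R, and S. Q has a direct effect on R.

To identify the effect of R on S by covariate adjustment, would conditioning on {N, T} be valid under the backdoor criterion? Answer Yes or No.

Yes

Backdoor paths from R to S (paths whose first edge points into R):
  P1: R <- T -> S
  P2: R <- Q <- T -> S
Condition 1 (no descendant of R in the set): holds — descendants of R are {S}; none are in {N, T}.
Condition 2 (every backdoor path blocked by {N, T}):
  P1: blocked at fork node T ∈ conditioning set.
  P2: blocked at fork node T ∈ conditioning set.
{N, T} satisfies the backdoor criterion.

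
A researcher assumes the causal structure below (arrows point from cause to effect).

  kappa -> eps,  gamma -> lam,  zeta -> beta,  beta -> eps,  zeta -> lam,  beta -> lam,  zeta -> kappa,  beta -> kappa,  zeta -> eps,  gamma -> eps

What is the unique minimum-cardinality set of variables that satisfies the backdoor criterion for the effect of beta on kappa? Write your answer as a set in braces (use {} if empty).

Variables eligible for adjustment (non-descendants of beta, excluding beta and kappa): {gamma, zeta}.
Backdoor paths from beta to kappa:
  P1: beta <- zeta -> lam <- gamma -> eps <- kappa
  P2: beta <- zeta -> kappa
  P3: beta <- zeta -> eps <- kappa
The empty set is not sufficient: P2 (beta <- zeta -> kappa) has no collider blocking it and no conditioned non-collider, so it is open.
Try {zeta}:
  P1: blocked at fork node zeta ∈ conditioning set.
  P2: blocked at fork node zeta ∈ conditioning set.
  P3: blocked at fork node zeta ∈ conditioning set.
{zeta} contains no descendant of beta and blocks every backdoor path.
No other singleton works — e.g. {gamma} leaves P2 open — so {zeta} is the unique smallest valid adjustment set.

{zeta}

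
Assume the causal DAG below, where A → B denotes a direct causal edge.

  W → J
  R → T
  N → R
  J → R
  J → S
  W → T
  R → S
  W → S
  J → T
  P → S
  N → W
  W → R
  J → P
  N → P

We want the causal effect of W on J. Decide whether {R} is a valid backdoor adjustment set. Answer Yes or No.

No

Backdoor paths from W to J (paths whose first edge points into W):
  P1: W <- N -> R <- J
  P2: W <- N -> R -> S <- J
  P3: W <- N -> R -> S <- P <- J
  P4: W <- N -> R -> T <- J
  P5: W <- N -> P <- J
  P6: W <- N -> P -> S <- J
  P7: W <- N -> P -> S <- R <- J
  P8: W <- N -> P -> S <- R -> T <- J
Condition 1 (no descendant of W in the set): FAILS — R is a descendant of W.
Condition 2 (every backdoor path blocked by {R}):
  P1: open — collider(s) R are conditioned on (or have a conditioned descendant) and no non-collider on the path is in the set.
  P2: blocked at chain node R ∈ conditioning set.
  P3: blocked at chain node R ∈ conditioning set.
  P4: blocked at chain node R ∈ conditioning set.
  P5: blocked at collider P (neither it nor any descendant is in the conditioning set).
  P6: blocked at collider S (neither it nor any descendant is in the conditioning set).
  P7: blocked at collider S (neither it nor any descendant is in the conditioning set).
  P8: blocked at collider S (neither it nor any descendant is in the conditioning set).
{R} does not satisfy the backdoor criterion.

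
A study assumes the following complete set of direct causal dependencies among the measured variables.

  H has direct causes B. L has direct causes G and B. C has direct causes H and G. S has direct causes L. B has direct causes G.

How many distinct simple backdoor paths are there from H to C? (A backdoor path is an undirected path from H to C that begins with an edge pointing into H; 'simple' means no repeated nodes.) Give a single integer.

A backdoor path from H to C is any simple undirected path whose first edge points into H (i.e. leaves H via a parent).
Parents of H: {B}.
Enumerating:
  P1: H <- B <- G -> C
  P2: H <- B -> L <- G -> C
That exhausts the simple backdoor paths. Count: 2.

2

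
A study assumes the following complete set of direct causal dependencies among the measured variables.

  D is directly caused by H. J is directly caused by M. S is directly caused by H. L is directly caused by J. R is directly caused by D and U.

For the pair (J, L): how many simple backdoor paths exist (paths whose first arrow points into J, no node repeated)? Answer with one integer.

A backdoor path from J to L is any simple undirected path whose first edge points into J (i.e. leaves J via a parent).
Parents of J: {M}.
No simple path from any parent of J reaches L without revisiting J, so there are no backdoor paths.

0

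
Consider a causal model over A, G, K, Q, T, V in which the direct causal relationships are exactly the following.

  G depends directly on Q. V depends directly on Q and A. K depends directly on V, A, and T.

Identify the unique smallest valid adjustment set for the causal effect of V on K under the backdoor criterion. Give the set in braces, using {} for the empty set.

{A}

Variables eligible for adjustment (non-descendants of V, excluding V and K): {A, G, Q, T}.
Backdoor paths from V to K:
  P1: V <- A -> K
The empty set is not sufficient: P1 (V <- A -> K) has no collider blocking it and no conditioned non-collider, so it is open.
Try {A}:
  P1: blocked at fork node A ∈ conditioning set.
{A} contains no descendant of V and blocks every backdoor path.
No other singleton works — e.g. {Q} leaves P1 open — so {A} is the unique smallest valid adjustment set.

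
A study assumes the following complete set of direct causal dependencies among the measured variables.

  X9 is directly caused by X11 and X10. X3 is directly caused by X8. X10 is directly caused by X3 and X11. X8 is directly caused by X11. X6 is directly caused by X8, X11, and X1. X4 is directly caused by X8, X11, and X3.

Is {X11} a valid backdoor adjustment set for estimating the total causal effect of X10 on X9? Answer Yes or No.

Backdoor paths from X10 to X9 (paths whose first edge points into X10):
  P1: X10 <- X11 -> X9
  P2: X10 <- X3 <- X8 <- X11 -> X9
  P3: X10 <- X3 <- X8 -> X4 <- X11 -> X9
  P4: X10 <- X3 <- X8 -> X6 <- X11 -> X9
  P5: X10 <- X3 -> X4 <- X11 -> X9
  P6: X10 <- X3 -> X4 <- X8 <- X11 -> X9
  P7: X10 <- X3 -> X4 <- X8 -> X6 <- X11 -> X9
Condition 1 (no descendant of X10 in the set): holds — descendants of X10 are {X9}; none are in {X11}.
Condition 2 (every backdoor path blocked by {X11}):
  P1: blocked at fork node X11 ∈ conditioning set.
  P2: blocked at fork node X11 ∈ conditioning set.
  P3: blocked at collider X4 (neither it nor any descendant is in the conditioning set).
  P4: blocked at collider X6 (neither it nor any descendant is in the conditioning set).
  P5: blocked at collider X4 (neither it nor any descendant is in the conditioning set).
  P6: blocked at collider X4 (neither it nor any descendant is in the conditioning set).
  P7: blocked at collider X4 (neither it nor any descendant is in the conditioning set).
{X11} satisfies the backdoor criterion.

Yes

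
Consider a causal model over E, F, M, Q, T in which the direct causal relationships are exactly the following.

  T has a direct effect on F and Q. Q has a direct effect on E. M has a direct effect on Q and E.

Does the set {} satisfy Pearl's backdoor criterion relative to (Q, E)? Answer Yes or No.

No

Backdoor paths from Q to E (paths whose first edge points into Q):
  P1: Q <- M -> E
Condition 1 (no descendant of Q in the set): holds — descendants of Q are {E}; none are in {}.
Condition 2 (every backdoor path blocked by {}):
  P1: open — no interior node is in the conditioning set.
{} does not satisfy the backdoor criterion.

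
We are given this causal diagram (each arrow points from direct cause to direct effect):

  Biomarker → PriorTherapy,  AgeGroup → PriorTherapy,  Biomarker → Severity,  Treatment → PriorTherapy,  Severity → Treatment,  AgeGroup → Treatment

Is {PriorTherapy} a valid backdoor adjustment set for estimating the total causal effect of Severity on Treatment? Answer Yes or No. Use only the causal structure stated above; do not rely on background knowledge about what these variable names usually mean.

No

Backdoor paths from Severity to Treatment (paths whose first edge points into Severity):
  P1: Severity <- Biomarker -> PriorTherapy <- AgeGroup -> Treatment
  P2: Severity <- Biomarker -> PriorTherapy <- Treatment
Condition 1 (no descendant of Severity in the set): FAILS — PriorTherapy is a descendant of Severity.
Condition 2 (every backdoor path blocked by {PriorTherapy}):
  P1: open — collider(s) PriorTherapy are conditioned on (or have a conditioned descendant) and no non-collider on the path is in the set.
  P2: open — collider(s) PriorTherapy are conditioned on (or have a conditioned descendant) and no non-collider on the path is in the set.
{PriorTherapy} does not satisfy the backdoor criterion.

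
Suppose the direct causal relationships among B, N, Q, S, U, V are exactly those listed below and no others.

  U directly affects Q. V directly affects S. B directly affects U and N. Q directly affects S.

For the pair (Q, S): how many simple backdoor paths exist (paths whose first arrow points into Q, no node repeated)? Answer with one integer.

A backdoor path from Q to S is any simple undirected path whose first edge points into Q (i.e. leaves Q via a parent).
Parents of Q: {U}.
No simple path from any parent of Q reaches S without revisiting Q, so there are no backdoor paths.

0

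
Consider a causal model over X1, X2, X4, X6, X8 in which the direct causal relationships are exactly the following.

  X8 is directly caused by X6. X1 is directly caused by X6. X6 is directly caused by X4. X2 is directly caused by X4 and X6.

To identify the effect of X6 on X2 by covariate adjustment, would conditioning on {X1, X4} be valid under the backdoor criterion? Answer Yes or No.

Backdoor paths from X6 to X2 (paths whose first edge points into X6):
  P1: X6 <- X4 -> X2
Condition 1 (no descendant of X6 in the set): FAILS — X1 is a descendant of X6.
Condition 2 (every backdoor path blocked by {X1, X4}):
  P1: blocked at fork node X4 ∈ conditioning set.
{X1, X4} does not satisfy the backdoor criterion.

No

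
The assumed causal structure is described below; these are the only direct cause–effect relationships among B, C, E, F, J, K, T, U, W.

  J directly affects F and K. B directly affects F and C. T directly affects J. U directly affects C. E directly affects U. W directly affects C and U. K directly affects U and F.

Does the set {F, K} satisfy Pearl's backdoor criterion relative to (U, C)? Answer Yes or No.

No

Backdoor paths from U to C (paths whose first edge points into U):
  P1: U <- W -> C
  P2: U <- K <- J -> F <- B -> C
  P3: U <- K -> F <- B -> C
Condition 1 (no descendant of U in the set): holds — descendants of U are {C}; none are in {F, K}.
Condition 2 (every backdoor path blocked by {F, K}):
  P1: open — no interior node is in the conditioning set.
  P2: blocked at chain node K ∈ conditioning set.
  P3: blocked at fork node K ∈ conditioning set.
{F, K} does not satisfy the backdoor criterion.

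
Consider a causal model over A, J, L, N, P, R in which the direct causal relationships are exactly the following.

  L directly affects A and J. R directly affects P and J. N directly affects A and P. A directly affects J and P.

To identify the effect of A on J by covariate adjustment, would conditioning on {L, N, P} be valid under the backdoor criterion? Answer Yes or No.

Backdoor paths from A to J (paths whose first edge points into A):
  P1: A <- L -> J
  P2: A <- N -> P <- R -> J
Condition 1 (no descendant of A in the set): FAILS — P is a descendant of A.
Condition 2 (every backdoor path blocked by {L, N, P}):
  P1: blocked at fork node L ∈ conditioning set.
  P2: blocked at fork node N ∈ conditioning set.
{L, N, P} does not satisfy the backdoor criterion.

No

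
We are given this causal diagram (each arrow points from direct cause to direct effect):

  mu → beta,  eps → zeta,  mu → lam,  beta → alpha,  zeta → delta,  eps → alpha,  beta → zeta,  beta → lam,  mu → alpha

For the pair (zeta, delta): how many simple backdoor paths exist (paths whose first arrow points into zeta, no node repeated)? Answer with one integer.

A backdoor path from zeta to delta is any simple undirected path whose first edge points into zeta (i.e. leaves zeta via a parent).
Parents of zeta: {beta, eps}.
No simple path from any parent of zeta reaches delta without revisiting zeta, so there are no backdoor paths.

0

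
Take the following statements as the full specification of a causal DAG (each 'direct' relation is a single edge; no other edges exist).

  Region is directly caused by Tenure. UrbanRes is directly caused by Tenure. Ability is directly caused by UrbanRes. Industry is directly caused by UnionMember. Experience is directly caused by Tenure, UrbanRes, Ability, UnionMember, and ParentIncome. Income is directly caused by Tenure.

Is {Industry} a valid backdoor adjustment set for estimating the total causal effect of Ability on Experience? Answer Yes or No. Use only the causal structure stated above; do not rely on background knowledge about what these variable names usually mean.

Backdoor paths from Ability to Experience (paths whose first edge points into Ability):
  P1: Ability <- UrbanRes <- Tenure -> Experience
  P2: Ability <- UrbanRes -> Experience
Condition 1 (no descendant of Ability in the set): holds — descendants of Ability are {Experience}; none are in {Industry}.
Condition 2 (every backdoor path blocked by {Industry}):
  P1: open — no interior node is in the conditioning set.
  P2: open — no interior node is in the conditioning set.
{Industry} does not satisfy the backdoor criterion.

No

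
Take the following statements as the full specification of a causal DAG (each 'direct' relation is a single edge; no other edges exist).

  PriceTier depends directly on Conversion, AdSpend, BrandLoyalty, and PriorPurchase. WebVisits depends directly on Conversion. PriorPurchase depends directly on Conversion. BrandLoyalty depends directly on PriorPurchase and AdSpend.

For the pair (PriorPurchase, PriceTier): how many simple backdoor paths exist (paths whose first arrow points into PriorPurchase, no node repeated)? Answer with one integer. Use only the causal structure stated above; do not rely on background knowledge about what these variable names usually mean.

1

A backdoor path from PriorPurchase to PriceTier is any simple undirected path whose first edge points into PriorPurchase (i.e. leaves PriorPurchase via a parent).
Parents of PriorPurchase: {Conversion}.
Enumerating:
  P1: PriorPurchase <- Conversion -> PriceTier
That exhausts the simple backdoor paths. Count: 1.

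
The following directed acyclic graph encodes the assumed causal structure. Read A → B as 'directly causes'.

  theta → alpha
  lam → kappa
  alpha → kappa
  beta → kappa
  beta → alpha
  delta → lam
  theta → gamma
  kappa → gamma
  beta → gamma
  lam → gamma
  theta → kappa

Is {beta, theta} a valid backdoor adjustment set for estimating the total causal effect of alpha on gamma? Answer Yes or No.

Backdoor paths from alpha to gamma (paths whose first edge points into alpha):
  P1: alpha <- beta -> kappa <- theta -> gamma
  P2: alpha <- beta -> kappa <- lam -> gamma
  P3: alpha <- beta -> kappa -> gamma
  P4: alpha <- beta -> gamma
  P5: alpha <- theta -> kappa <- beta -> gamma
  P6: alpha <- theta -> kappa <- lam -> gamma
  P7: alpha <- theta -> kappa -> gamma
  P8: alpha <- theta -> gamma
Condition 1 (no descendant of alpha in the set): holds — descendants of alpha are {gamma, kappa}; none are in {beta, theta}.
Condition 2 (every backdoor path blocked by {beta, theta}):
  P1: blocked at fork node beta ∈ conditioning set.
  P2: blocked at fork node beta ∈ conditioning set.
  P3: blocked at fork node beta ∈ conditioning set.
  P4: blocked at fork node beta ∈ conditioning set.
  P5: blocked at fork node theta ∈ conditioning set.
  P6: blocked at fork node theta ∈ conditioning set.
  P7: blocked at fork node theta ∈ conditioning set.
  P8: blocked at fork node theta ∈ conditioning set.
{beta, theta} satisfies the backdoor criterion.

Yes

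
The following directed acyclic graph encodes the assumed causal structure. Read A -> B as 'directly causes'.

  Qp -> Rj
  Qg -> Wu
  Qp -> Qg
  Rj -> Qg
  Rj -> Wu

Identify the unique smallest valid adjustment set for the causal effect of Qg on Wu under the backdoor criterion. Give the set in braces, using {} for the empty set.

{Rj}

Variables eligible for adjustment (non-descendants of Qg, excluding Qg and Wu): {Qp, Rj}.
Backdoor paths from Qg to Wu:
  P1: Qg <- Qp -> Rj -> Wu
  P2: Qg <- Rj -> Wu
The empty set is not sufficient: P1 (Qg <- Qp -> Rj -> Wu) has no collider blocking it and no conditioned non-collider, so it is open.
Try {Rj}:
  P1: blocked at chain node Rj ∈ conditioning set.
  P2: blocked at fork node Rj ∈ conditioning set.
{Rj} contains no descendant of Qg and blocks every backdoor path.
No other singleton works — e.g. {Qp} leaves P2 open — so {Rj} is the unique smallest valid adjustment set.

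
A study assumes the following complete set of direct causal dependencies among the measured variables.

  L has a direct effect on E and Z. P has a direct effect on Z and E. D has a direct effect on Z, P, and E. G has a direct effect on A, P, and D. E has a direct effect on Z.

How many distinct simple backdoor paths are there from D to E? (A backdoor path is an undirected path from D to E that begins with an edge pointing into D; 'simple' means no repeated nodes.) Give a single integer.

3

A backdoor path from D to E is any simple undirected path whose first edge points into D (i.e. leaves D via a parent).
Parents of D: {G}.
Enumerating:
  P1: D <- G -> P -> E
  P2: D <- G -> P -> Z <- L -> E
  P3: D <- G -> P -> Z <- E
That exhausts the simple backdoor paths. Count: 3.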